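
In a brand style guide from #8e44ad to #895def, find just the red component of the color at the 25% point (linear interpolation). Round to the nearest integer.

141

R₁ = 142 (from #8e44ad), R₂ = 137 (from #895def).
R = 142 + 0.25 × (137 − 142) = 140.75 → 141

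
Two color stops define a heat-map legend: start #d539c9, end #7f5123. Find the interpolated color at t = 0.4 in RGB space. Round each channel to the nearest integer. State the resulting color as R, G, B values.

#d539c9 → (213, 57, 201); #7f5123 → (127, 81, 35).
R = 213 + 0.4 × (127 − 213) = 213 + 0.4 × -86 = 178.6 → 179
G = 57 + 0.4 × (81 − 57) = 57 + 0.4 × 24 = 66.6 → 67
B = 201 + 0.4 × (35 − 201) = 201 + 0.4 × -166 = 134.6 → 135
So the blended color is (179, 67, 135), about #b34387.

(179, 67, 135)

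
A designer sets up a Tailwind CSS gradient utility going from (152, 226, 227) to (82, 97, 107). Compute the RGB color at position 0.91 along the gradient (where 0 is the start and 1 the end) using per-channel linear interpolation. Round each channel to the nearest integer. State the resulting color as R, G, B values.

R = 152 + 0.91 × (82 − 152) = 152 + 0.91 × -70 = 88.3 → 88
G = 226 + 0.91 × (97 − 226) = 226 + 0.91 × -129 = 108.61 → 109
B = 227 + 0.91 × (107 − 227) = 227 + 0.91 × -120 = 117.8 → 118

(88, 109, 118)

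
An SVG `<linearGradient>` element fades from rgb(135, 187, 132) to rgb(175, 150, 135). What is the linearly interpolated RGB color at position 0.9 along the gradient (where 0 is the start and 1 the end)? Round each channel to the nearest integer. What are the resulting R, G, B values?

(171, 154, 135)

R = 135 + 0.9 × (175 − 135) = 135 + 0.9 × 40 = 171 → 171
G = 187 + 0.9 × (150 − 187) = 187 + 0.9 × -37 = 153.7 → 154
B = 132 + 0.9 × (135 − 132) = 132 + 0.9 × 3 = 134.7 → 135
So the blended color is (171, 154, 135), about #ab9a87.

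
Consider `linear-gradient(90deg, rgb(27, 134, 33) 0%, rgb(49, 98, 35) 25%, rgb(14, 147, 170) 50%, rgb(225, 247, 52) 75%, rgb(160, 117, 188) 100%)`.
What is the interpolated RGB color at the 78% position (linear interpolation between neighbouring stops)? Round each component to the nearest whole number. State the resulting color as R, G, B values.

78% lies between the 75% and 100% stops, so the local fraction is t = (78 − 75)/(100 − 75) = 3/25 ≈ 0.12.
R = 225 + 0.12 × (160 − 225) = 217.2 → 217
G = 247 + 0.12 × (117 − 247) = 231.4 → 231
B = 52 + 0.12 × (188 − 52) = 68.32 → 68

(217, 231, 68)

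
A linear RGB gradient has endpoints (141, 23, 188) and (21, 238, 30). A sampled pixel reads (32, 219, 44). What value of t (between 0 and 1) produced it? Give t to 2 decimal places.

0.91

Invert the lerp on the G channel (largest span, 215): t = (219 − 23) / (238 − 23) = 196/215 = 0.91163.
Check on R: (32 − 141)/(21 − 141) = 0.9083 ✓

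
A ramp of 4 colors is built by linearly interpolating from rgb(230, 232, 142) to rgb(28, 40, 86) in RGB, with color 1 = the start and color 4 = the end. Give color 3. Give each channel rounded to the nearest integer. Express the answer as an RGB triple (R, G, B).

With 4 swatches and endpoints inclusive, swatch 3 sits at t = (3 − 1)/(4 − 1) = 2/3 ≈ 0.6667.
R = 230 + 0.6667 × (28 − 230) = 95.327 → 95
G = 232 + 0.6667 × (40 − 232) = 103.994 → 104
B = 142 + 0.6667 × (86 − 142) = 104.665 → 105

(95, 104, 105)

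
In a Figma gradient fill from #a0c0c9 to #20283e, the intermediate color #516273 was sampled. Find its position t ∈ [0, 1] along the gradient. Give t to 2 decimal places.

Invert the lerp on the G channel (largest span, 152): t = (98 − 192) / (40 − 192) = -94/-152 = 0.61842.
Check on R: (81 − 160)/(32 − 160) = 0.6172 ✓

0.62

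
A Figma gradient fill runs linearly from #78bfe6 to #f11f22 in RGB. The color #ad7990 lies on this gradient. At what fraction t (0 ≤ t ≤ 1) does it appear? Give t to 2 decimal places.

Invert the lerp on the B channel (largest span, 196): t = (144 − 230) / (34 − 230) = -86/-196 = 0.43878.
Check on R: (173 − 120)/(241 − 120) = 0.438 ✓

0.44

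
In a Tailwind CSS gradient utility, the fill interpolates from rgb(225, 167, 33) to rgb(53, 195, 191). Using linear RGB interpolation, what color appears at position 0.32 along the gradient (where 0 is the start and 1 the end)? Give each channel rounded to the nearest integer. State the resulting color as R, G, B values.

R = 225 + 0.32 × (53 − 225) = 225 + 0.32 × -172 = 169.96 → 170
G = 167 + 0.32 × (195 − 167) = 167 + 0.32 × 28 = 175.96 → 176
B = 33 + 0.32 × (191 − 33) = 33 + 0.32 × 158 = 83.56 → 84

(170, 176, 84)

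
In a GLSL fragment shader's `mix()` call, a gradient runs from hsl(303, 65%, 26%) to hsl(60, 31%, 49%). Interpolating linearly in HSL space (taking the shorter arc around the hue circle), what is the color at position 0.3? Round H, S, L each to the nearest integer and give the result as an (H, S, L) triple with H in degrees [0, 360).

Hue: 60 − 303 = -243°, but |-243| > 180 so the shorter arc goes the other way: Δh = -243 + 360 = 117°.
H = 303 + 0.3 × (117) = 338.1 → 338°
S = 65 + 0.3 × (31 − 65) = 54.8 → 55%
L = 26 + 0.3 × (49 − 26) = 32.9 → 33%

(338, 55, 33)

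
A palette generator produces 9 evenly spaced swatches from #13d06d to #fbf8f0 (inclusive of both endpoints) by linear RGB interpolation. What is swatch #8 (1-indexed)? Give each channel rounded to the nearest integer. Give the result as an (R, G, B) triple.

With 9 swatches and endpoints inclusive, swatch 8 sits at t = (8 − 1)/(9 − 1) = 7/8 ≈ 0.875.
#13d06d → (19, 208, 109); #fbf8f0 → (251, 248, 240).
R = 19 + 0.875 × (251 − 19) = 222 → 222
G = 208 + 0.875 × (248 − 208) = 243 → 243
B = 109 + 0.875 × (240 − 109) = 223.625 → 224

(222, 243, 224)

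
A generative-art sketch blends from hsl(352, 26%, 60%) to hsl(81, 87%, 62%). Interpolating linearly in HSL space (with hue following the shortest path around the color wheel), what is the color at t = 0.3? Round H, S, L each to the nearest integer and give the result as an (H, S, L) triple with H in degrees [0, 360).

Hue: 81 − 352 = -271°, but |-271| > 180 so the shorter arc goes the other way: Δh = -271 + 360 = 89°.
H = 352 + 0.3 × (89) = 378.7 → 379 → 379 mod 360 = 19°
S = 26 + 0.3 × (87 − 26) = 44.3 → 44%
L = 60 + 0.3 × (62 − 60) = 60.6 → 61%

(19, 44, 61)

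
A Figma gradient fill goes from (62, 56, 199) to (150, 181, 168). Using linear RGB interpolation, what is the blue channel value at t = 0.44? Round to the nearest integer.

185

B = 199 + 0.44 × (168 − 199) = 185.36 → 185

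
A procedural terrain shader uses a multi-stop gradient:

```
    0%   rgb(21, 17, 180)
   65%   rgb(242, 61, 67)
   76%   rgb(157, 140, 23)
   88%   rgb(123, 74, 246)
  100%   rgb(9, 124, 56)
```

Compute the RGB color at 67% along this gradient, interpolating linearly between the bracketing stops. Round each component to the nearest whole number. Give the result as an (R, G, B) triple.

67% lies between the 65% and 76% stops, so the local fraction is t = (67 − 65)/(76 − 65) = 2/11 ≈ 0.1818.
R = 242 + 0.1818 × (157 − 242) = 226.547 → 227
G = 61 + 0.1818 × (140 − 61) = 75.362 → 75
B = 67 + 0.1818 × (23 − 67) = 59.001 → 59

(227, 75, 59)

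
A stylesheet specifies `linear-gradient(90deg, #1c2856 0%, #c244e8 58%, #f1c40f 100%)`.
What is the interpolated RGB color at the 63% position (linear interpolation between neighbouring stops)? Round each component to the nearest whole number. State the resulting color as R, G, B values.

(200, 83, 206)

63% lies between the 58% and 100% stops, so the local fraction is t = (63 − 58)/(100 − 58) = 5/42 ≈ 0.119.
#c244e8 → (194, 68, 232); #f1c40f → (241, 196, 15).
R = 194 + 0.119 × (241 − 194) = 199.593 → 200
G = 68 + 0.119 × (196 − 68) = 83.232 → 83
B = 232 + 0.119 × (15 − 232) = 206.177 → 206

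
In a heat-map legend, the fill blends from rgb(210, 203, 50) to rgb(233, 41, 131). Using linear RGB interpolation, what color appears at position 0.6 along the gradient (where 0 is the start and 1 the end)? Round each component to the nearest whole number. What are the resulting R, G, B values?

R = 210 + 0.6 × (233 − 210) = 210 + 0.6 × 23 = 223.8 → 224
G = 203 + 0.6 × (41 − 203) = 203 + 0.6 × -162 = 105.8 → 106
B = 50 + 0.6 × (131 − 50) = 50 + 0.6 × 81 = 98.6 → 99
So the blended color is (224, 106, 99), about #e06a63.

(224, 106, 99)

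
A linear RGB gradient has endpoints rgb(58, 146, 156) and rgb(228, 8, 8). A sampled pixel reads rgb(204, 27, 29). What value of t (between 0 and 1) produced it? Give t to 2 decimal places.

0.86

Invert the lerp on the R channel (largest span, 170): t = (204 − 58) / (228 − 58) = 146/170 = 0.85882.
Check on G: (27 − 146)/(8 − 146) = 0.8623 ✓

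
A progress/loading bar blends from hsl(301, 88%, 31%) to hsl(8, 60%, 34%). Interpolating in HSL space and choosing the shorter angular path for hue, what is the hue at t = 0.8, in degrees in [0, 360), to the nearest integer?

Hue: 8 − 301 = -293°, but |-293| > 180 so the shorter arc goes the other way: Δh = -293 + 360 = 67°.
H = 301 + 0.8 × (67) = 354.6 → 355°

355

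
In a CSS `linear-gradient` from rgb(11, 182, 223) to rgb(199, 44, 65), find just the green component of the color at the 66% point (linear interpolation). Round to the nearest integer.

G = 182 + 0.66 × (44 − 182) = 90.92 → 91

91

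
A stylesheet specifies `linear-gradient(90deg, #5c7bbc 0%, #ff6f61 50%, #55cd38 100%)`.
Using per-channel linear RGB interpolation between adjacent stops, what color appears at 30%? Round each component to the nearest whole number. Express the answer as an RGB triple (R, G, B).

(190, 116, 133)

30% lies between the 0% and 50% stops, so the local fraction is t = (30 − 0)/(50 − 0) = 30/50 ≈ 0.6.
#5c7bbc → (92, 123, 188); #ff6f61 → (255, 111, 97).
R = 92 + 0.6 × (255 − 92) = 189.8 → 190
G = 123 + 0.6 × (111 − 123) = 115.8 → 116
B = 188 + 0.6 × (97 − 188) = 133.4 → 133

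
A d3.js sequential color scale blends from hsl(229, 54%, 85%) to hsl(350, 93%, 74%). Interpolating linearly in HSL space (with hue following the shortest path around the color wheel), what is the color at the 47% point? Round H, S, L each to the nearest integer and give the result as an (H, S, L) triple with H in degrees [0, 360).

(286, 72, 80)

Hue arc: Δh = 350 − 229 = 121° (|Δh| ≤ 180, already the shorter path).
H = 229 + 0.47 × (121) = 285.87 → 286°
S = 54 + 0.47 × (93 − 54) = 72.33 → 72%
L = 85 + 0.47 × (74 − 85) = 79.83 → 80%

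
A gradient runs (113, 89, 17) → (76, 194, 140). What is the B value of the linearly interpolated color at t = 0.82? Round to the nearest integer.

118

B = 17 + 0.82 × (140 − 17) = 117.86 → 118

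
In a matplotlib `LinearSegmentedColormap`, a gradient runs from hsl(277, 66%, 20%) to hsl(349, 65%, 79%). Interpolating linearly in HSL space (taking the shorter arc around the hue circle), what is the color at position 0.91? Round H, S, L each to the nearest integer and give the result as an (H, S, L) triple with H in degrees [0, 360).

Hue arc: Δh = 349 − 277 = 72° (|Δh| ≤ 180, already the shorter path).
H = 277 + 0.91 × (72) = 342.52 → 343°
S = 66 + 0.91 × (65 − 66) = 65.09 → 65%
L = 20 + 0.91 × (79 − 20) = 73.69 → 74%

(343, 65, 74)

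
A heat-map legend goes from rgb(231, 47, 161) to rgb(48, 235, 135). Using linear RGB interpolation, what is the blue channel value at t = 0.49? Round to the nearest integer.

B = 161 + 0.49 × (135 − 161) = 148.26 → 148

148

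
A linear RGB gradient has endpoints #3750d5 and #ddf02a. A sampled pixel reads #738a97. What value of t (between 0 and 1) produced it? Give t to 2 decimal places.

Invert the lerp on the B channel (largest span, 171): t = (151 − 213) / (42 − 213) = -62/-171 = 0.36257.
Check on R: (115 − 55)/(221 − 55) = 0.3614 ✓

0.36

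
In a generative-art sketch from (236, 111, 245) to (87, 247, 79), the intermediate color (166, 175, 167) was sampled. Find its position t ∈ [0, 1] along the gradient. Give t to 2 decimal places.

Invert the lerp on the B channel (largest span, 166): t = (167 − 245) / (79 − 245) = -78/-166 = 0.46988.
Check on R: (166 − 236)/(87 − 236) = 0.4698 ✓

0.47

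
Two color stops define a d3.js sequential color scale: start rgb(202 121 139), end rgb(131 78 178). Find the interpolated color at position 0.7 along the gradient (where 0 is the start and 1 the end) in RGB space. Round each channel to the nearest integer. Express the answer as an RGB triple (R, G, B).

R = 202 + 0.7 × (131 − 202) = 202 + 0.7 × -71 = 152.3 → 152
G = 121 + 0.7 × (78 − 121) = 121 + 0.7 × -43 = 90.9 → 91
B = 139 + 0.7 × (178 − 139) = 139 + 0.7 × 39 = 166.3 → 166
So the blended color is (152, 91, 166), about #985ba6.

(152, 91, 166)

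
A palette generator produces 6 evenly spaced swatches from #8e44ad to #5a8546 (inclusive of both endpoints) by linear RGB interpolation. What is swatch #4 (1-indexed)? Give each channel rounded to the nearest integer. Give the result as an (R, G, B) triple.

(111, 107, 111)

With 6 swatches and endpoints inclusive, swatch 4 sits at t = (4 − 1)/(6 − 1) = 3/5 ≈ 0.6.
#8e44ad → (142, 68, 173); #5a8546 → (90, 133, 70).
R = 142 + 0.6 × (90 − 142) = 110.8 → 111
G = 68 + 0.6 × (133 − 68) = 107 → 107
B = 173 + 0.6 × (70 − 173) = 111.2 → 111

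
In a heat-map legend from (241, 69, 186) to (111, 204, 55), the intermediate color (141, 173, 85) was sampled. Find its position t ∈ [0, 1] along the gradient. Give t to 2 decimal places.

Invert the lerp on the G channel (largest span, 135): t = (173 − 69) / (204 − 69) = 104/135 = 0.77037.
Check on R: (141 − 241)/(111 − 241) = 0.7692 ✓

0.77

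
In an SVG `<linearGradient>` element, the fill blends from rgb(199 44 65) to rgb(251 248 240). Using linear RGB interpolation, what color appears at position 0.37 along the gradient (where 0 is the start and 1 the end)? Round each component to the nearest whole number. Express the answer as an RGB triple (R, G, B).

R = 199 + 0.37 × (251 − 199) = 199 + 0.37 × 52 = 218.24 → 218
G = 44 + 0.37 × (248 − 44) = 44 + 0.37 × 204 = 119.48 → 119
B = 65 + 0.37 × (240 − 65) = 65 + 0.37 × 175 = 129.75 → 130
So the blended color is (218, 119, 130), about #da7782.

(218, 119, 130)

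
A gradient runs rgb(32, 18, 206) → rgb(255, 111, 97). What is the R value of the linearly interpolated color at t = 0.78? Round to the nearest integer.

R = 32 + 0.78 × (255 − 32) = 205.94 → 206

206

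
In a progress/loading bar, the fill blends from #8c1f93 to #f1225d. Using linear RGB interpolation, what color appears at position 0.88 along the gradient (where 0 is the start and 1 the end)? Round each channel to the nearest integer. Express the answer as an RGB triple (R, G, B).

#8c1f93 → (140, 31, 147); #f1225d → (241, 34, 93).
R = 140 + 0.88 × (241 − 140) = 140 + 0.88 × 101 = 228.88 → 229
G = 31 + 0.88 × (34 − 31) = 31 + 0.88 × 3 = 33.64 → 34
B = 147 + 0.88 × (93 − 147) = 147 + 0.88 × -54 = 99.48 → 99

(229, 34, 99)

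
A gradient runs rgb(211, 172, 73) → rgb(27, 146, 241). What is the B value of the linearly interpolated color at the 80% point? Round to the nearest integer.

B = 73 + 0.8 × (241 − 73) = 207.4 → 207

207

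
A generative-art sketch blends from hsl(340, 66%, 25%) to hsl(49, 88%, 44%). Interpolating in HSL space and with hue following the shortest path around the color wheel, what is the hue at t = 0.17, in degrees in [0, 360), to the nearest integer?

Hue: 49 − 340 = -291°, but |-291| > 180 so the shorter arc goes the other way: Δh = -291 + 360 = 69°.
H = 340 + 0.17 × (69) = 351.73 → 352°

352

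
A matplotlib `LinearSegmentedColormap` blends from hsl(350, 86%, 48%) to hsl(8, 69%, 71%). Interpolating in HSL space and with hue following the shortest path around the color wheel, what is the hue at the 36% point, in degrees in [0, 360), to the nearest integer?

356

Hue: 8 − 350 = -342°, but |-342| > 180 so the shorter arc goes the other way: Δh = -342 + 360 = 18°.
H = 350 + 0.36 × (18) = 356.48 → 356°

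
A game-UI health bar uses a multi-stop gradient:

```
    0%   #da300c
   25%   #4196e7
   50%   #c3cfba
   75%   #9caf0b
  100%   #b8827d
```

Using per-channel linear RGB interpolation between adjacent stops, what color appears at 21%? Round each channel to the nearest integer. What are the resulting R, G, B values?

21% lies between the 0% and 25% stops, so the local fraction is t = (21 − 0)/(25 − 0) = 21/25 ≈ 0.84.
#da300c → (218, 48, 12); #4196e7 → (65, 150, 231).
R = 218 + 0.84 × (65 − 218) = 89.48 → 89
G = 48 + 0.84 × (150 − 48) = 133.68 → 134
B = 12 + 0.84 × (231 − 12) = 195.96 → 196

(89, 134, 196)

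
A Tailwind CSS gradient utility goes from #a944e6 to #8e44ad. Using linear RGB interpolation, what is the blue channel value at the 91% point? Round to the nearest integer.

178

B₁ = 230 (from #a944e6), B₂ = 173 (from #8e44ad).
B = 230 + 0.91 × (173 − 230) = 178.13 → 178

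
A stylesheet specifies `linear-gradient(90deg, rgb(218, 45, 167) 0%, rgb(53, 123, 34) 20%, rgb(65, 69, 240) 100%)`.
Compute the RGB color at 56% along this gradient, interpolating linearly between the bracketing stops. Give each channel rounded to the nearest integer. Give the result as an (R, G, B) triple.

56% lies between the 20% and 100% stops, so the local fraction is t = (56 − 20)/(100 − 20) = 36/80 ≈ 0.45.
R = 53 + 0.45 × (65 − 53) = 58.4 → 58
G = 123 + 0.45 × (69 − 123) = 98.7 → 99
B = 34 + 0.45 × (240 − 34) = 126.7 → 127

(58, 99, 127)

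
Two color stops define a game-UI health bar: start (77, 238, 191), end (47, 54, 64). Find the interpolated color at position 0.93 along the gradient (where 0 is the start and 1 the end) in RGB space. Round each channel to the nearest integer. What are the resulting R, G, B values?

(49, 67, 73)

R = 77 + 0.93 × (47 − 77) = 77 + 0.93 × -30 = 49.1 → 49
G = 238 + 0.93 × (54 − 238) = 238 + 0.93 × -184 = 66.88 → 67
B = 191 + 0.93 × (64 − 191) = 191 + 0.93 × -127 = 72.89 → 73
So the blended color is (49, 67, 73), about #314349.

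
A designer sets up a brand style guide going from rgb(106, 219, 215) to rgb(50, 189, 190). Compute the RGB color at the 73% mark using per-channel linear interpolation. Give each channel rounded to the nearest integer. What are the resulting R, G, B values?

(65, 197, 197)

73% corresponds to t = 0.73.
R = 106 + 0.73 × (50 − 106) = 106 + 0.73 × -56 = 65.12 → 65
G = 219 + 0.73 × (189 − 219) = 219 + 0.73 × -30 = 197.1 → 197
B = 215 + 0.73 × (190 − 215) = 215 + 0.73 × -25 = 196.75 → 197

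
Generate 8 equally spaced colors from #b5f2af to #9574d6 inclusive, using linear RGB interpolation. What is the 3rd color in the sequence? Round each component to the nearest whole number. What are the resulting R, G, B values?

(172, 206, 186)

With 8 swatches and endpoints inclusive, swatch 3 sits at t = (3 − 1)/(8 − 1) = 2/7 ≈ 0.2857.
#b5f2af → (181, 242, 175); #9574d6 → (149, 116, 214).
R = 181 + 0.2857 × (149 − 181) = 171.858 → 172
G = 242 + 0.2857 × (116 − 242) = 206.002 → 206
B = 175 + 0.2857 × (214 − 175) = 186.142 → 186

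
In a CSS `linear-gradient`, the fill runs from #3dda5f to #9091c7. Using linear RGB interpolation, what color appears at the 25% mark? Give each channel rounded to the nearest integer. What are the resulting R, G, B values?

(82, 200, 121)

#3dda5f → (61, 218, 95); #9091c7 → (144, 145, 199).
25% corresponds to t = 0.25.
R = 61 + 0.25 × (144 − 61) = 61 + 0.25 × 83 = 81.75 → 82
G = 218 + 0.25 × (145 − 218) = 218 + 0.25 × -73 = 199.75 → 200
B = 95 + 0.25 × (199 − 95) = 95 + 0.25 × 104 = 121 → 121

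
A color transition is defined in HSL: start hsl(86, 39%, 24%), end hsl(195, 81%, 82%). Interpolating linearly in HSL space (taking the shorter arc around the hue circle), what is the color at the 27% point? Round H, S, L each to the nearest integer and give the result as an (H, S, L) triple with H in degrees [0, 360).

(115, 50, 40)

Hue arc: Δh = 195 − 86 = 109° (|Δh| ≤ 180, already the shorter path).
H = 86 + 0.27 × (109) = 115.43 → 115°
S = 39 + 0.27 × (81 − 39) = 50.34 → 50%
L = 24 + 0.27 × (82 − 24) = 39.66 → 40%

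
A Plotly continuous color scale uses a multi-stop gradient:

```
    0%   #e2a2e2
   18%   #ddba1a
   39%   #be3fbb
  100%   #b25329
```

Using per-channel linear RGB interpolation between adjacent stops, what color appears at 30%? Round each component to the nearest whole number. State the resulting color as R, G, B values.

30% lies between the 18% and 39% stops, so the local fraction is t = (30 − 18)/(39 − 18) = 12/21 ≈ 0.5714.
#ddba1a → (221, 186, 26); #be3fbb → (190, 63, 187).
R = 221 + 0.5714 × (190 − 221) = 203.287 → 203
G = 186 + 0.5714 × (63 − 186) = 115.718 → 116
B = 26 + 0.5714 × (187 − 26) = 117.995 → 118

(203, 116, 118)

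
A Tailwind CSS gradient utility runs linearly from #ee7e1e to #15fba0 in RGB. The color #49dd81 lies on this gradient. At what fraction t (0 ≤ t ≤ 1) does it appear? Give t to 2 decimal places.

0.76

Invert the lerp on the R channel (largest span, 217): t = (73 − 238) / (21 − 238) = -165/-217 = 0.76037.
Check on G: (221 − 126)/(251 − 126) = 0.76 ✓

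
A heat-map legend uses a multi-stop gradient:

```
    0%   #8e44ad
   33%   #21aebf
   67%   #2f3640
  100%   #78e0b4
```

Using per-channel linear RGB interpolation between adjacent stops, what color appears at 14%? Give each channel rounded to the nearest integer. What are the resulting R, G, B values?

(96, 113, 181)

14% lies between the 0% and 33% stops, so the local fraction is t = (14 − 0)/(33 − 0) = 14/33 ≈ 0.4242.
#8e44ad → (142, 68, 173); #21aebf → (33, 174, 191).
R = 142 + 0.4242 × (33 − 142) = 95.762 → 96
G = 68 + 0.4242 × (174 − 68) = 112.965 → 113
B = 173 + 0.4242 × (191 − 173) = 180.636 → 181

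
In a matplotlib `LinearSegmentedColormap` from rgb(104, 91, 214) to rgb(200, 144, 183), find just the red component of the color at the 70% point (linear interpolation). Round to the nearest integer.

R = 104 + 0.7 × (200 − 104) = 171.2 → 171

171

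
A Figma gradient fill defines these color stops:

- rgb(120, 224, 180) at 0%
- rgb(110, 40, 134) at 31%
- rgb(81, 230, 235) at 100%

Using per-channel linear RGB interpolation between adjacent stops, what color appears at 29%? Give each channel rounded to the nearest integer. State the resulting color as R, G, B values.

(111, 52, 137)

29% lies between the 0% and 31% stops, so the local fraction is t = (29 − 0)/(31 − 0) = 29/31 ≈ 0.9355.
R = 120 + 0.9355 × (110 − 120) = 110.645 → 111
G = 224 + 0.9355 × (40 − 224) = 51.868 → 52
B = 180 + 0.9355 × (134 − 180) = 136.967 → 137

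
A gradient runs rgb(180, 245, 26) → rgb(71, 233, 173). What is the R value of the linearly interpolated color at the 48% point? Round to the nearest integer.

R = 180 + 0.48 × (71 − 180) = 127.68 → 128

128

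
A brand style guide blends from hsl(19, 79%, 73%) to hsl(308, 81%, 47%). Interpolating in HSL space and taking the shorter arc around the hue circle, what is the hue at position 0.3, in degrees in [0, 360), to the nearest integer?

Hue: 308 − 19 = 289°, but |289| > 180 so the shorter arc goes the other way: Δh = 289 − 360 = -71°.
H = 19 + 0.3 × (-71) = -2.3 → -2 → -2 mod 360 = 358°

358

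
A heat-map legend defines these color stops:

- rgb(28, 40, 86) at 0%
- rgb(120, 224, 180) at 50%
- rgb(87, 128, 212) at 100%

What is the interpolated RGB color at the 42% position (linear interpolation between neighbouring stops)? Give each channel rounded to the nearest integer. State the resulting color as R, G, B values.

(105, 195, 165)

42% lies between the 0% and 50% stops, so the local fraction is t = (42 − 0)/(50 − 0) = 42/50 ≈ 0.84.
R = 28 + 0.84 × (120 − 28) = 105.28 → 105
G = 40 + 0.84 × (224 − 40) = 194.56 → 195
B = 86 + 0.84 × (180 − 86) = 164.96 → 165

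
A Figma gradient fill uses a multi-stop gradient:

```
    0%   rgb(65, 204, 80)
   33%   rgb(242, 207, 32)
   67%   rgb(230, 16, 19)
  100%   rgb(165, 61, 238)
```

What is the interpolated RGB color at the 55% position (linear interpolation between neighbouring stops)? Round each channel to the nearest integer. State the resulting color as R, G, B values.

(234, 83, 24)

55% lies between the 33% and 67% stops, so the local fraction is t = (55 − 33)/(67 − 33) = 22/34 ≈ 0.6471.
R = 242 + 0.6471 × (230 − 242) = 234.235 → 234
G = 207 + 0.6471 × (16 − 207) = 83.404 → 83
B = 32 + 0.6471 × (19 − 32) = 23.588 → 24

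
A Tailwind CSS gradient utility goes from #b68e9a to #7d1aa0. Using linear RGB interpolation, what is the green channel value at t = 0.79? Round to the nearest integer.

G₁ = 142 (from #b68e9a), G₂ = 26 (from #7d1aa0).
G = 142 + 0.79 × (26 − 142) = 50.36 → 50

50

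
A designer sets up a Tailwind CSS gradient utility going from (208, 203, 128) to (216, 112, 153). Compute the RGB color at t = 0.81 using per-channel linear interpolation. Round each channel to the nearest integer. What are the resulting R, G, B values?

R = 208 + 0.81 × (216 − 208) = 208 + 0.81 × 8 = 214.48 → 214
G = 203 + 0.81 × (112 − 203) = 203 + 0.81 × -91 = 129.29 → 129
B = 128 + 0.81 × (153 − 128) = 128 + 0.81 × 25 = 148.25 → 148

(214, 129, 148)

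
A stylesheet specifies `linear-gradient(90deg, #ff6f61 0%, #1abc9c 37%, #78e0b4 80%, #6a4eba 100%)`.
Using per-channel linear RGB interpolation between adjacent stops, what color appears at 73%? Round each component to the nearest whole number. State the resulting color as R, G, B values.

73% lies between the 37% and 80% stops, so the local fraction is t = (73 − 37)/(80 − 37) = 36/43 ≈ 0.8372.
#1abc9c → (26, 188, 156); #78e0b4 → (120, 224, 180).
R = 26 + 0.8372 × (120 − 26) = 104.697 → 105
G = 188 + 0.8372 × (224 − 188) = 218.139 → 218
B = 156 + 0.8372 × (180 − 156) = 176.093 → 176

(105, 218, 176)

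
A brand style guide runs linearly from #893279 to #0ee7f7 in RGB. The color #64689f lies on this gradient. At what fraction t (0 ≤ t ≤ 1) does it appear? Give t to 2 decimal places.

Invert the lerp on the G channel (largest span, 181): t = (104 − 50) / (231 − 50) = 54/181 = 0.29834.
Check on R: (100 − 137)/(14 − 137) = 0.3008 ✓

0.30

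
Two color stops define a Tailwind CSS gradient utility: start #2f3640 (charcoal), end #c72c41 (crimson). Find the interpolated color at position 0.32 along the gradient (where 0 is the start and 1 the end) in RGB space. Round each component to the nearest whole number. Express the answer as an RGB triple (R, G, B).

(96, 51, 64)

#2f3640 → (47, 54, 64); #c72c41 → (199, 44, 65).
R = 47 + 0.32 × (199 − 47) = 47 + 0.32 × 152 = 95.64 → 96
G = 54 + 0.32 × (44 − 54) = 54 + 0.32 × -10 = 50.8 → 51
B = 64 + 0.32 × (65 − 64) = 64 + 0.32 × 1 = 64.32 → 64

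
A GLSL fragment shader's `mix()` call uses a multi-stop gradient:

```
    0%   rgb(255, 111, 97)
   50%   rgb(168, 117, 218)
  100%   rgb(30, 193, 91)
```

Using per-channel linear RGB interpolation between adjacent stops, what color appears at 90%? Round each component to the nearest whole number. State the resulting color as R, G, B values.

90% lies between the 50% and 100% stops, so the local fraction is t = (90 − 50)/(100 − 50) = 40/50 ≈ 0.8.
R = 168 + 0.8 × (30 − 168) = 57.6 → 58
G = 117 + 0.8 × (193 − 117) = 177.8 → 178
B = 218 + 0.8 × (91 − 218) = 116.4 → 116

(58, 178, 116)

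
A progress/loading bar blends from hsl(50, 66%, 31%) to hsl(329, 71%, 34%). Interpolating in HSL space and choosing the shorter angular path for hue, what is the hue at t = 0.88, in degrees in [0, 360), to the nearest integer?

Hue: 329 − 50 = 279°, but |279| > 180 so the shorter arc goes the other way: Δh = 279 − 360 = -81°.
H = 50 + 0.88 × (-81) = -21.28 → -21 → -21 mod 360 = 339°

339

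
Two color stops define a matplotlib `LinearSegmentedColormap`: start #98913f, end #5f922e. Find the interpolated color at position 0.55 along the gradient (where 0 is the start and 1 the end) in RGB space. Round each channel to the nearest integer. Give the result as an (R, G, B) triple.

(121, 146, 54)

#98913f → (152, 145, 63); #5f922e → (95, 146, 46).
R = 152 + 0.55 × (95 − 152) = 152 + 0.55 × -57 = 120.65 → 121
G = 145 + 0.55 × (146 − 145) = 145 + 0.55 × 1 = 145.55 → 146
B = 63 + 0.55 × (46 − 63) = 63 + 0.55 × -17 = 53.65 → 54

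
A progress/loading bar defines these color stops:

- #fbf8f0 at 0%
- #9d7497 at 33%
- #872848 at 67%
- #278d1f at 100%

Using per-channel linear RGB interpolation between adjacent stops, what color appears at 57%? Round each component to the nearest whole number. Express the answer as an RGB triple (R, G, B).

57% lies between the 33% and 67% stops, so the local fraction is t = (57 − 33)/(67 − 33) = 24/34 ≈ 0.7059.
#9d7497 → (157, 116, 151); #872848 → (135, 40, 72).
R = 157 + 0.7059 × (135 − 157) = 141.47 → 141
G = 116 + 0.7059 × (40 − 116) = 62.352 → 62
B = 151 + 0.7059 × (72 − 151) = 95.234 → 95

(141, 62, 95)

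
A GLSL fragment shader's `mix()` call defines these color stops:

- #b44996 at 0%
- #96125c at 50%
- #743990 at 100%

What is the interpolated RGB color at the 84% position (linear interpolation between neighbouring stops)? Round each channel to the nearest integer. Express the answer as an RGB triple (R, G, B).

(127, 45, 127)

84% lies between the 50% and 100% stops, so the local fraction is t = (84 − 50)/(100 − 50) = 34/50 ≈ 0.68.
#96125c → (150, 18, 92); #743990 → (116, 57, 144).
R = 150 + 0.68 × (116 − 150) = 126.88 → 127
G = 18 + 0.68 × (57 − 18) = 44.52 → 45
B = 92 + 0.68 × (144 − 92) = 127.36 → 127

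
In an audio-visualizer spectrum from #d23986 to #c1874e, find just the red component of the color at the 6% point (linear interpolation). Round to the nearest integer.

209

R₁ = 210 (from #d23986), R₂ = 193 (from #c1874e).
R = 210 + 0.06 × (193 − 210) = 208.98 → 209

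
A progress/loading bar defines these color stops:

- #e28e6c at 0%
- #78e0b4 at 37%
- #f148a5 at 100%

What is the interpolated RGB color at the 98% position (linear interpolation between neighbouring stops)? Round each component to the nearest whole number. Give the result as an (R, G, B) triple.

98% lies between the 37% and 100% stops, so the local fraction is t = (98 − 37)/(100 − 37) = 61/63 ≈ 0.9683.
#78e0b4 → (120, 224, 180); #f148a5 → (241, 72, 165).
R = 120 + 0.9683 × (241 − 120) = 237.164 → 237
G = 224 + 0.9683 × (72 − 224) = 76.818 → 77
B = 180 + 0.9683 × (165 − 180) = 165.476 → 165

(237, 77, 165)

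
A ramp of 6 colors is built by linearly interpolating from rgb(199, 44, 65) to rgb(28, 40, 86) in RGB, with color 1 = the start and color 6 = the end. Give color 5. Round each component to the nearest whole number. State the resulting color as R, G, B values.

(62, 41, 82)

With 6 swatches and endpoints inclusive, swatch 5 sits at t = (5 − 1)/(6 − 1) = 4/5 ≈ 0.8.
R = 199 + 0.8 × (28 − 199) = 62.2 → 62
G = 44 + 0.8 × (40 − 44) = 40.8 → 41
B = 65 + 0.8 × (86 − 65) = 81.8 → 82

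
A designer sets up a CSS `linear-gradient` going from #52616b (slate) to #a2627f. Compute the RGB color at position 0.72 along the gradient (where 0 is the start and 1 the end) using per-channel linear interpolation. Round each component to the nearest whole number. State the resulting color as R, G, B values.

#52616b → (82, 97, 107); #a2627f → (162, 98, 127).
R = 82 + 0.72 × (162 − 82) = 82 + 0.72 × 80 = 139.6 → 140
G = 97 + 0.72 × (98 − 97) = 97 + 0.72 × 1 = 97.72 → 98
B = 107 + 0.72 × (127 − 107) = 107 + 0.72 × 20 = 121.4 → 121
So the blended color is (140, 98, 121), about #8c6279.

(140, 98, 121)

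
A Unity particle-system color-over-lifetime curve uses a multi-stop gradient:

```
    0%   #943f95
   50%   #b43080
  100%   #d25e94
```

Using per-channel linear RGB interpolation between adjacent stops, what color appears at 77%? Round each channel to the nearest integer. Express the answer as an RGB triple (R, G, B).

(196, 73, 139)

77% lies between the 50% and 100% stops, so the local fraction is t = (77 − 50)/(100 − 50) = 27/50 ≈ 0.54.
#b43080 → (180, 48, 128); #d25e94 → (210, 94, 148).
R = 180 + 0.54 × (210 − 180) = 196.2 → 196
G = 48 + 0.54 × (94 − 48) = 72.84 → 73
B = 128 + 0.54 × (148 − 128) = 138.8 → 139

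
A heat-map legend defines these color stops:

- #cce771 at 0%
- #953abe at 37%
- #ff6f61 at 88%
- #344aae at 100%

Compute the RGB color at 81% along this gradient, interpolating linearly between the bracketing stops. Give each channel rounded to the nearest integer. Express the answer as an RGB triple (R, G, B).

(240, 104, 110)

81% lies between the 37% and 88% stops, so the local fraction is t = (81 − 37)/(88 − 37) = 44/51 ≈ 0.8627.
#953abe → (149, 58, 190); #ff6f61 → (255, 111, 97).
R = 149 + 0.8627 × (255 − 149) = 240.446 → 240
G = 58 + 0.8627 × (111 − 58) = 103.723 → 104
B = 190 + 0.8627 × (97 − 190) = 109.769 → 110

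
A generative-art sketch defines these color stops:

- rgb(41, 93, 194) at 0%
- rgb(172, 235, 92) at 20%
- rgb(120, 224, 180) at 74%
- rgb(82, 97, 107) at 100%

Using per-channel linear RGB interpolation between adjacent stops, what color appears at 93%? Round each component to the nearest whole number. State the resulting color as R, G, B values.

93% lies between the 74% and 100% stops, so the local fraction is t = (93 − 74)/(100 − 74) = 19/26 ≈ 0.7308.
R = 120 + 0.7308 × (82 − 120) = 92.23 → 92
G = 224 + 0.7308 × (97 − 224) = 131.188 → 131
B = 180 + 0.7308 × (107 − 180) = 126.652 → 127

(92, 131, 127)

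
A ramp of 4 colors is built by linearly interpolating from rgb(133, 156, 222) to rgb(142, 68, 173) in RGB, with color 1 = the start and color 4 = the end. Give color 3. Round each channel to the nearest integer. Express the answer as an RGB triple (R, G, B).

(139, 97, 189)

With 4 swatches and endpoints inclusive, swatch 3 sits at t = (3 − 1)/(4 − 1) = 2/3 ≈ 0.6667.
R = 133 + 0.6667 × (142 − 133) = 139 → 139
G = 156 + 0.6667 × (68 − 156) = 97.33 → 97
B = 222 + 0.6667 × (173 − 222) = 189.332 → 189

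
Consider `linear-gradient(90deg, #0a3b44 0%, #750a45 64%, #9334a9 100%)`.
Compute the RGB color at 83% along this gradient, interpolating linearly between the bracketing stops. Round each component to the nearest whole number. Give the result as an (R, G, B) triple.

83% lies between the 64% and 100% stops, so the local fraction is t = (83 − 64)/(100 − 64) = 19/36 ≈ 0.5278.
#750a45 → (117, 10, 69); #9334a9 → (147, 52, 169).
R = 117 + 0.5278 × (147 − 117) = 132.834 → 133
G = 10 + 0.5278 × (52 − 10) = 32.168 → 32
B = 69 + 0.5278 × (169 − 69) = 121.78 → 122

(133, 32, 122)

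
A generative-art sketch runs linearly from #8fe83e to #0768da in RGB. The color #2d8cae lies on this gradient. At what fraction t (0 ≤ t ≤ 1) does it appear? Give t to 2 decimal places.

0.72

Invert the lerp on the B channel (largest span, 156): t = (174 − 62) / (218 − 62) = 112/156 = 0.71795.
Check on R: (45 − 143)/(7 − 143) = 0.7206 ✓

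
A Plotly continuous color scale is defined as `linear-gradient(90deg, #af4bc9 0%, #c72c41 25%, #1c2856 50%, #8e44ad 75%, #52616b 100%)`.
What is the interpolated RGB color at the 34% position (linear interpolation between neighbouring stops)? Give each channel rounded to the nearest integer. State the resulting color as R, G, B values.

(137, 43, 73)

34% lies between the 25% and 50% stops, so the local fraction is t = (34 − 25)/(50 − 25) = 9/25 ≈ 0.36.
#c72c41 → (199, 44, 65); #1c2856 → (28, 40, 86).
R = 199 + 0.36 × (28 − 199) = 137.44 → 137
G = 44 + 0.36 × (40 − 44) = 42.56 → 43
B = 65 + 0.36 × (86 − 65) = 72.56 → 73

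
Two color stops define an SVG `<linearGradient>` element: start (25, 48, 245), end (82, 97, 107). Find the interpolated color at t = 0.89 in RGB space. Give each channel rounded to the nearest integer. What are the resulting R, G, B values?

(76, 92, 122)

R = 25 + 0.89 × (82 − 25) = 25 + 0.89 × 57 = 75.73 → 76
G = 48 + 0.89 × (97 − 48) = 48 + 0.89 × 49 = 91.61 → 92
B = 245 + 0.89 × (107 − 245) = 245 + 0.89 × -138 = 122.18 → 122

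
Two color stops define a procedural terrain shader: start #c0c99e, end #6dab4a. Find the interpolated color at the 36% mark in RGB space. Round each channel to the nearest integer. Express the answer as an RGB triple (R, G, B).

(162, 190, 128)

#c0c99e → (192, 201, 158); #6dab4a → (109, 171, 74).
36% corresponds to t = 0.36.
R = 192 + 0.36 × (109 − 192) = 192 + 0.36 × -83 = 162.12 → 162
G = 201 + 0.36 × (171 − 201) = 201 + 0.36 × -30 = 190.2 → 190
B = 158 + 0.36 × (74 − 158) = 158 + 0.36 × -84 = 127.76 → 128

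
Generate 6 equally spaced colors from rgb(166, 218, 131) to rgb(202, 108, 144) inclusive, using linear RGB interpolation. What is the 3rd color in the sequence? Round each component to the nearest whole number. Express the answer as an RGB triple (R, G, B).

With 6 swatches and endpoints inclusive, swatch 3 sits at t = (3 − 1)/(6 − 1) = 2/5 ≈ 0.4.
R = 166 + 0.4 × (202 − 166) = 180.4 → 180
G = 218 + 0.4 × (108 − 218) = 174 → 174
B = 131 + 0.4 × (144 − 131) = 136.2 → 136

(180, 174, 136)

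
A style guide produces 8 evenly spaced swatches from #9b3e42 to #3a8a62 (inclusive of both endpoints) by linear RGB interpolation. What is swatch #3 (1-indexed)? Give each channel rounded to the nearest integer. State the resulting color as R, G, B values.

(127, 84, 75)

With 8 swatches and endpoints inclusive, swatch 3 sits at t = (3 − 1)/(8 − 1) = 2/7 ≈ 0.2857.
#9b3e42 → (155, 62, 66); #3a8a62 → (58, 138, 98).
R = 155 + 0.2857 × (58 − 155) = 127.287 → 127
G = 62 + 0.2857 × (138 − 62) = 83.713 → 84
B = 66 + 0.2857 × (98 − 66) = 75.142 → 75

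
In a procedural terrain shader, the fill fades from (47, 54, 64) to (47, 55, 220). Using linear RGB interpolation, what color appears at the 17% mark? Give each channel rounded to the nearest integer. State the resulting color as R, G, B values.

(47, 54, 91)

17% corresponds to t = 0.17.
R = 47 + 0.17 × (47 − 47) = 47 + 0.17 × 0 = 47 → 47
G = 54 + 0.17 × (55 − 54) = 54 + 0.17 × 1 = 54.17 → 54
B = 64 + 0.17 × (220 − 64) = 64 + 0.17 × 156 = 90.52 → 91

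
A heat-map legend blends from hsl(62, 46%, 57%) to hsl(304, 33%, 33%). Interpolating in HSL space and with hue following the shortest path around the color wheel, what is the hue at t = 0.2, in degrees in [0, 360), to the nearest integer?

38

Hue: 304 − 62 = 242°, but |242| > 180 so the shorter arc goes the other way: Δh = 242 − 360 = -118°.
H = 62 + 0.2 × (-118) = 38.4 → 38°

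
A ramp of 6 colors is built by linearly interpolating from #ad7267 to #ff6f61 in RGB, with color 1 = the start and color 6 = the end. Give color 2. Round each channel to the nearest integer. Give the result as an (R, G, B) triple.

With 6 swatches and endpoints inclusive, swatch 2 sits at t = (2 − 1)/(6 − 1) = 1/5 ≈ 0.2.
#ad7267 → (173, 114, 103); #ff6f61 → (255, 111, 97).
R = 173 + 0.2 × (255 − 173) = 189.4 → 189
G = 114 + 0.2 × (111 − 114) = 113.4 → 113
B = 103 + 0.2 × (97 − 103) = 101.8 → 102

(189, 113, 102)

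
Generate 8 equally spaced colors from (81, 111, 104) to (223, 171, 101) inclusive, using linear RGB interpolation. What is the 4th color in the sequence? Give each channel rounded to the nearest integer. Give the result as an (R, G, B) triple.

(142, 137, 103)

With 8 swatches and endpoints inclusive, swatch 4 sits at t = (4 − 1)/(8 − 1) = 3/7 ≈ 0.4286.
R = 81 + 0.4286 × (223 − 81) = 141.861 → 142
G = 111 + 0.4286 × (171 − 111) = 136.716 → 137
B = 104 + 0.4286 × (101 − 104) = 102.714 → 103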